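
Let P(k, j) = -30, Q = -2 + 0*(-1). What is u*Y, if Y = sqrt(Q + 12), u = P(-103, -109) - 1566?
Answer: -1596*sqrt(10) ≈ -5047.0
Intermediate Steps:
Q = -2 (Q = -2 + 0 = -2)
u = -1596 (u = -30 - 1566 = -1596)
Y = sqrt(10) (Y = sqrt(-2 + 12) = sqrt(10) ≈ 3.1623)
u*Y = -1596*sqrt(10)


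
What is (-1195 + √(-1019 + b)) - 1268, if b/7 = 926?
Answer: -2463 + 3*√607 ≈ -2389.1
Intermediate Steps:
b = 6482 (b = 7*926 = 6482)
(-1195 + √(-1019 + b)) - 1268 = (-1195 + √(-1019 + 6482)) - 1268 = (-1195 + √5463) - 1268 = (-1195 + 3*√607) - 1268 = -2463 + 3*√607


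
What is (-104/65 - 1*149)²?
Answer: 567009/25 ≈ 22680.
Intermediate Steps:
(-104/65 - 1*149)² = (-104*1/65 - 149)² = (-8/5 - 149)² = (-753/5)² = 567009/25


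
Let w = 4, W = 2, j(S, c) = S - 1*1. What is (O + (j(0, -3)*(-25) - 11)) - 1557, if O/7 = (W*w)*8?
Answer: -1095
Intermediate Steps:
j(S, c) = -1 + S (j(S, c) = S - 1 = -1 + S)
O = 448 (O = 7*((2*4)*8) = 7*(8*8) = 7*64 = 448)
(O + (j(0, -3)*(-25) - 11)) - 1557 = (448 + ((-1 + 0)*(-25) - 11)) - 1557 = (448 + (-1*(-25) - 11)) - 1557 = (448 + (25 - 11)) - 1557 = (448 + 14) - 1557 = 462 - 1557 = -1095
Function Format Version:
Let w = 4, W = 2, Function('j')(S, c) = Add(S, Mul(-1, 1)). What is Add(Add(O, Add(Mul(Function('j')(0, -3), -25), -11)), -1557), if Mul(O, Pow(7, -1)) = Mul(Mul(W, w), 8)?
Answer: -1095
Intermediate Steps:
Function('j')(S, c) = Add(-1, S) (Function('j')(S, c) = Add(S, -1) = Add(-1, S))
O = 448 (O = Mul(7, Mul(Mul(2, 4), 8)) = Mul(7, Mul(8, 8)) = Mul(7, 64) = 448)
Add(Add(O, Add(Mul(Function('j')(0, -3), -25), -11)), -1557) = Add(Add(448, Add(Mul(Add(-1, 0), -25), -11)), -1557) = Add(Add(448, Add(Mul(-1, -25), -11)), -1557) = Add(Add(448, Add(25, -11)), -1557) = Add(Add(448, 14), -1557) = Add(462, -1557) = -1095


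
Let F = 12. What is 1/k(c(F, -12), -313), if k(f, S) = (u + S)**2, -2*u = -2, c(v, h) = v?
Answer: 1/97344 ≈ 1.0273e-5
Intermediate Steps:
u = 1 (u = -1/2*(-2) = 1)
k(f, S) = (1 + S)**2
1/k(c(F, -12), -313) = 1/((1 - 313)**2) = 1/((-312)**2) = 1/97344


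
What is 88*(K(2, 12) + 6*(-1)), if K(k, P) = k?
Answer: -352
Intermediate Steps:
88*(K(2, 12) + 6*(-1)) = 88*(2 + 6*(-1)) = 88*(2 - 6) = 88*(-4) = -352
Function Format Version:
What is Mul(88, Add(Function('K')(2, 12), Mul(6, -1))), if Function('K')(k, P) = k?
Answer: -352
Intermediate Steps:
Mul(88, Add(Function('K')(2, 12), Mul(6, -1))) = Mul(88, Add(2, Mul(6, -1))) = Mul(88, Add(2, -6)) = Mul(88, -4) = -352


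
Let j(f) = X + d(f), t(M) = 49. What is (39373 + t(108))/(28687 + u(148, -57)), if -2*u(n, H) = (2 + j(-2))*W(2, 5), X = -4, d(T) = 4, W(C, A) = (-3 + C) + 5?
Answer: 39422/28683 ≈ 1.3744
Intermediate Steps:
W(C, A) = 2 + C
j(f) = 0 (j(f) = -4 + 4 = 0)
u(n, H) = -4 (u(n, H) = -(2 + 0)*(2 + 2)/2 = -4)
(39373 + t(108))/(28687 + u(148, -57)) = (39373 + 49)/(28687 - 4) = 39422/28683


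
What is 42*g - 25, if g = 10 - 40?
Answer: -1285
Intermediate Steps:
g = -30
42*g - 25 = 42*(-30) - 25 = -1260 - 25 = -1285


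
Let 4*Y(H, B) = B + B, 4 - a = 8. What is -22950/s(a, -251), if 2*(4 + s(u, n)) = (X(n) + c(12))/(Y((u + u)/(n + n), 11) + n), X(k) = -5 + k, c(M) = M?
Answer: 1126845/172 ≈ 6551.4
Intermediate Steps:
a = -4 (a = 4 - 1*8 = 4 - 8 = -4)
Y(H, B) = B/2 (Y(H, B) = (B + B)/4 = (2*B)/4 = B/2)
s(u, n) = -4 + (7 + n)/(2*(11/2 + n)) (s(u, n) = -4 + (((-5 + n) + 12)/((1/2)*11 + n))/2 = -4 + ((7 + n)/(11/2 + n))/2 = -4 + (7 + n)/(2*(11/2 + n)))
-22950/s(a, -251) = -22950*(11 + 2*(-251))/(-37 - 7*(-251)) = -22950*(11 - 502)/(-37 + 1757) = -22950/(1720/(-491)) = -22950/((-1/491*1720)) = -22950/(-1720/491) = -22950*(-491/1720) = 1126845/172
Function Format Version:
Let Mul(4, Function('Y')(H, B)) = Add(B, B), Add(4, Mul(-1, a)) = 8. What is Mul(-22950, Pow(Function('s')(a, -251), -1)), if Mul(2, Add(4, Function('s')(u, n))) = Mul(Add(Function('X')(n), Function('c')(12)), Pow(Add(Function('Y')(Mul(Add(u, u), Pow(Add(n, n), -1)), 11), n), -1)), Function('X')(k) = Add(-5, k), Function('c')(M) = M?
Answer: Rational(1126845, 172) ≈ 6551.4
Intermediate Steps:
a = -4 (a = Add(4, Mul(-1, 8)) = Add(4, -8) = -4)
Function('Y')(H, B) = Mul(Rational(1, 2), B) (Function('Y')(H, B) = Mul(Rational(1, 4), Add(B, B)) = Mul(Rational(1, 4), Mul(2, B)) = Mul(Rational(1, 2), B))
Function('s')(u, n) = Add(-4, Mul(Rational(1, 2), Pow(Add(Rational(11, 2), n), -1), Add(7, n))) (Function('s')(u, n) = Add(-4, Mul(Rational(1, 2), Mul(Add(Add(-5, n), 12), Pow(Add(Mul(Rational(1, 2), 11), n), -1)))) = Add(-4, Mul(Rational(1, 2), Mul(Add(7, n), Pow(Add(Rational(11, 2), n), -1)))) = Add(-4, Mul(Rational(1, 2), Mul(Pow(Add(Rational(11, 2), n), -1), Add(7, n)))) = Add(-4, Mul(Rational(1, 2), Pow(Add(Rational(11, 2), n), -1), Add(7, n))))
Mul(-22950, Pow(Function('s')(a, -251), -1)) = Mul(-22950, Pow(Mul(Pow(Add(11, Mul(2, -251)), -1), Add(-37, Mul(-7, -251))), -1)) = Mul(-22950, Pow(Mul(Pow(Add(11, -502), -1), Add(-37, 1757)), -1)) = Mul(-22950, Pow(Mul(Pow(-491, -1), 1720), -1)) = Mul(-22950, Pow(Mul(Rational(-1, 491), 1720), -1)) = Mul(-22950, Pow(Rational(-1720, 491), -1)) = Mul(-22950, Rational(-491, 1720)) = Rational(1126845, 172)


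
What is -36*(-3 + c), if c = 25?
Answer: -792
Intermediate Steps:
-36*(-3 + c) = -36*(-3 + 25) = -36*22 = -792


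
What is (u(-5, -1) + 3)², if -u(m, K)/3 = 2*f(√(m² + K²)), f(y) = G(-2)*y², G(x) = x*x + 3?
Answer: 1185921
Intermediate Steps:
G(x) = 3 + x² (G(x) = x² + 3 = 3 + x²)
f(y) = 7*y² (f(y) = (3 + (-2)²)*y² = (3 + 4)*y² = 7*y²)
u(m, K) = -42*K² - 42*m² (u(m, K) = -6*7*(√(m² + K²))² = -6*7*(√(K² + m²))² = -6*7*(K² + m²) = -6*(7*K² + 7*m²) = -3*(14*K² + 14*m²) = -42*K² - 42*m²)
(u(-5, -1) + 3)² = ((-42*(-1)² - 42*(-5)²) + 3)² = ((-42*1 - 42*25) + 3)² = ((-42 - 1050) + 3)² = (-1092 + 3)² = (-1089)² = 1185921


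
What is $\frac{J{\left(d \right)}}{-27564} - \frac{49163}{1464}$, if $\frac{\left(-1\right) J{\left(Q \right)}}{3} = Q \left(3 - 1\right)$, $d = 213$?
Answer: $- \frac{112771495}{3362808} \approx -33.535$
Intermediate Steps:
$J{\left(Q \right)} = - 6 Q$ ($J{\left(Q \right)} = - 3 Q \left(3 - 1\right) = - 3 Q 2 = - 3 \cdot 2 Q = - 6 Q$)
$\frac{J{\left(d \right)}}{-27564} - \frac{49163}{1464} = \frac{\left(-6\right) 213}{-27564} - \frac{49163}{1464} = \left(-1278\right) \left(- \frac{1}{27564}\right) - \frac{49163}{1464} = \frac{213}{4594} - \frac{49163}{1464} = - \frac{112771495}{3362808}$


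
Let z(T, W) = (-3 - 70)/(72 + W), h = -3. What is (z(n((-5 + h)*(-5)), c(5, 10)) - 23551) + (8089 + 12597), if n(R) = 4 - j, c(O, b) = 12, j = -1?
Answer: -240733/84 ≈ -2865.9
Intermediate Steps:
n(R) = 5 (n(R) = 4 - 1*(-1) = 4 + 1 = 5)
z(T, W) = -73/(72 + W)
(z(n((-5 + h)*(-5)), c(5, 10)) - 23551) + (8089 + 12597) = (-73/(72 + 12) - 23551) + (8089 + 12597) = (-73/84 - 23551) + 20686 = -1978357/84 + 20686 = -240733/84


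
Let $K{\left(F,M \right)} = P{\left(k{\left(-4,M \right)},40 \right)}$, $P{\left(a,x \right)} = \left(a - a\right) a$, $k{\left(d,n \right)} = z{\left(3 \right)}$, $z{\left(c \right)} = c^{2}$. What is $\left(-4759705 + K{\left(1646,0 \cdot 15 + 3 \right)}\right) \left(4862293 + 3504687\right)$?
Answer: $-39824356540900$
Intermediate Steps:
$k{\left(d,n \right)} = 9$ ($k{\left(d,n \right)} = 3^{2} = 9$)
$P{\left(a,x \right)} = 0$ ($P{\left(a,x \right)} = 0 a = 0$)
$K{\left(F,M \right)} = 0$
$\left(-4759705 + K{\left(1646,0 \cdot 15 + 3 \right)}\right) \left(4862293 + 3504687\right) = \left(-4759705 + 0\right) \left(4862293 + 3504687\right) = \left(-4759705\right) 8366980 = -39824356540900$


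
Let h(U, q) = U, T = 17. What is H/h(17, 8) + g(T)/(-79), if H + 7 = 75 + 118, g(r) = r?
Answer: 14405/1343 ≈ 10.726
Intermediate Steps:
H = 186 (H = -7 + (75 + 118) = -7 + 193 = 186)
H/h(17, 8) + g(T)/(-79) = 186/17 + 17/(-79) = 186*(1/17) + 17*(-1/79) = 186/17 - 17/79 = 14405/1343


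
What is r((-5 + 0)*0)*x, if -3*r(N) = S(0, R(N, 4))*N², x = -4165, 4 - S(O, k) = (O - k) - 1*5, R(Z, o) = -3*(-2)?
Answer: 0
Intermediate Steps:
R(Z, o) = 6
S(O, k) = 9 + k - O (S(O, k) = 4 - ((O - k) - 1*5) = 4 - ((O - k) - 5) = 4 - (-5 + O - k) = 4 + (5 + k - O) = 9 + k - O)
r(N) = -5*N² (r(N) = -(9 + 6 - 1*0)*N²/3 = -(9 + 6 + 0)*N²/3 = -5*N²)
r((-5 + 0)*0)*x = -5*((-5 + 0)*0)²*(-4165) = -5*(-5*0)²*(-4165) = -5*0²*(-4165) = -5*0*(-4165) = 0*(-4165) = 0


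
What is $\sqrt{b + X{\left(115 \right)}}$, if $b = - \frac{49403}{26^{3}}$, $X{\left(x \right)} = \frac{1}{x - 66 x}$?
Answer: $\frac{9 i \sqrt{209728766}}{77740} \approx 1.6766 i$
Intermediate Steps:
$X{\left(x \right)} = - \frac{1}{65 x}$ ($X{\left(x \right)} = \frac{1}{\left(-65\right) x} = - \frac{1}{65 x}$)
$b = - \frac{49403}{17576} \approx -2.8108$
$\sqrt{b + X{\left(115 \right)}} = \sqrt{- \frac{49403}{17576} - \frac{1}{65 \cdot 115}} = \sqrt{- \frac{49403}{17576} - \frac{1}{7475}} = \sqrt{- \frac{28408077}{10106200}} = \frac{9 i \sqrt{209728766}}{77740}$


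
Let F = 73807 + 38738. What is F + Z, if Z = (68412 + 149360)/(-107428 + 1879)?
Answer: 11878794433/105549 ≈ 1.1254e+5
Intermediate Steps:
F = 112545
Z = -217772/105549 (Z = 217772/(-105549) = 217772*(-1/105549) = -217772/105549 ≈ -2.0632)
F + Z = 112545 - 217772/105549 = 11878794433/105549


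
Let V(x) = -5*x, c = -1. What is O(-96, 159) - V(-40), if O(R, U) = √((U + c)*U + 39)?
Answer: -200 + √25161 ≈ -41.378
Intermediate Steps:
O(R, U) = √(39 + U*(-1 + U)) (O(R, U) = √((U - 1)*U + 39) = √((-1 + U)*U + 39) = √(U*(-1 + U) + 39) = √(39 + U*(-1 + U)))
O(-96, 159) - V(-40) = √(39 + 159² - 1*159) - (-5)*(-40) = √(39 + 25281 - 159) - 1*200 = √25161 - 200 = -200 + √25161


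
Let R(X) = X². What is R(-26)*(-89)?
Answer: -60164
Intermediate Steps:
R(-26)*(-89) = (-26)²*(-89) = 676*(-89) = -60164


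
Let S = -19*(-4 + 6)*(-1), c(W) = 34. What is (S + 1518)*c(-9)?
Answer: 52904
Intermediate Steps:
S = 38 (S = -38*(-1) = -19*(-2) = 38)
(S + 1518)*c(-9) = (38 + 1518)*34 = 1556*34 = 52904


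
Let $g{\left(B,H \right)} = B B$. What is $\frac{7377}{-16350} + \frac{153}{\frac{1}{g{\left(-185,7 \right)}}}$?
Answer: $\frac{28538513791}{5450} \approx 5.2364 \cdot 10^{6}$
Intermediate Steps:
$g{\left(B,H \right)} = B^{2}$
$\frac{7377}{-16350} + \frac{153}{\frac{1}{g{\left(-185,7 \right)}}} = \frac{7377}{-16350} + \frac{153}{\frac{1}{\left(-185\right)^{2}}} = 7377 \left(- \frac{1}{16350}\right) + \frac{153}{\frac{1}{34225}} = - \frac{2459}{5450} + 153 \frac{1}{\frac{1}{34225}} = - \frac{2459}{5450} + 153 \cdot 34225 = - \frac{2459}{5450} + 5236425 = \frac{28538513791}{5450}$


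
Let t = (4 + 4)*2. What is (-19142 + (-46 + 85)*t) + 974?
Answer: -17544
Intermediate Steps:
t = 16 (t = 8*2 = 16)
(-19142 + (-46 + 85)*t) + 974 = (-19142 + (-46 + 85)*16) + 974 = (-19142 + 39*16) + 974 = (-19142 + 624) + 974 = -18518 + 974 = -17544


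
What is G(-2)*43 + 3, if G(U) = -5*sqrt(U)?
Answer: 3 - 215*I*sqrt(2) ≈ 3.0 - 304.06*I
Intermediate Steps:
G(-2)*43 + 3 = -5*I*sqrt(2)*43 + 3 = -215*I*sqrt(2) + 3 = 3 - 215*I*sqrt(2)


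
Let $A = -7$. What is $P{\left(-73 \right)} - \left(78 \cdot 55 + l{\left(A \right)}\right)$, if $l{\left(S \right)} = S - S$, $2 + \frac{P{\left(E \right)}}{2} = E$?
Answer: $-4440$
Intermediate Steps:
$P{\left(E \right)} = -4 + 2 E$
$l{\left(S \right)} = 0$
$P{\left(-73 \right)} - \left(78 \cdot 55 + l{\left(A \right)}\right) = \left(-4 + 2 \left(-73\right)\right) - \left(78 \cdot 55 + 0\right) = \left(-4 - 146\right) - \left(4290 + 0\right) = -150 - 4290 = -4440$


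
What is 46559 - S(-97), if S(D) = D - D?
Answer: 46559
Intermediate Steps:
S(D) = 0
46559 - S(-97) = 46559 - 1*0 = 46559 + 0 = 46559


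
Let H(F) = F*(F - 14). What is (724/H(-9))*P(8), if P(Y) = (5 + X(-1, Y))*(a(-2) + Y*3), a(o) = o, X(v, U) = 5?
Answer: 159280/207 ≈ 769.47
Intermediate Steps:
H(F) = F*(-14 + F)
P(Y) = -20 + 30*Y (P(Y) = (5 + 5)*(-2 + Y*3) = 10*(-2 + 3*Y) = -20 + 30*Y)
(724/H(-9))*P(8) = (724/((-9*(-14 - 9))))*(-20 + 30*8) = (724/((-9*(-23))))*(-20 + 240) = (724/207)*220 = 159280/207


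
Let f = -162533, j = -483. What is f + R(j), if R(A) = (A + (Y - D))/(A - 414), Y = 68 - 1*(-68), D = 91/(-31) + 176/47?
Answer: -212418584399/1306929 ≈ -1.6253e+5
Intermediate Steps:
D = 1179/1457 (D = 91*(-1/31) + 176*(1/47) = -91/31 + 176/47 = 1179/1457 ≈ 0.80920)
Y = 136 (Y = 68 + 68 = 136)
R(A) = (196973/1457 + A)/(-414 + A) (R(A) = (A + (136 - 1*1179/1457))/(A - 414) = (A + (136 - 1179/1457))/(-414 + A) = (A + 196973/1457)/(-414 + A) = (196973/1457 + A)/(-414 + A))
f + R(j) = -162533 + (196973/1457 - 483)/(-414 - 483) = -162533 - 506758/1457/(-897) = -162533 - 1/897*(-506758/1457) = -162533 + 506758/1306929 = -212418584399/1306929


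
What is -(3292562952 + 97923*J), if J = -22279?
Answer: -1110936435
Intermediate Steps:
-(3292562952 + 97923*J) = -97923/(1/(33624 - 22279)) = -97923/(1/11345) = -97923/1/11345 = -97923*11345 = -1110936435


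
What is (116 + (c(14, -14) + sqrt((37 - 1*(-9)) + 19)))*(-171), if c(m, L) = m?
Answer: -22230 - 171*sqrt(65) ≈ -23609.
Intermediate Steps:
(116 + (c(14, -14) + sqrt((37 - 1*(-9)) + 19)))*(-171) = (116 + (14 + sqrt((37 - 1*(-9)) + 19)))*(-171) = (116 + (14 + sqrt((37 + 9) + 19)))*(-171) = (116 + (14 + sqrt(46 + 19)))*(-171) = (116 + (14 + sqrt(65)))*(-171) = (130 + sqrt(65))*(-171) = -22230 - 171*sqrt(65)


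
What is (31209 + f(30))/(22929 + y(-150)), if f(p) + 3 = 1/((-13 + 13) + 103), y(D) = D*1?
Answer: 3214219/2346237 ≈ 1.3699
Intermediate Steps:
y(D) = D
f(p) = -308/103 (f(p) = -3 + 1/((-13 + 13) + 103) = -3 + 1/(0 + 103) = -3 + 1/103 = -308/103)
(31209 + f(30))/(22929 + y(-150)) = (31209 - 308/103)/(22929 - 150) = (3214219/103)/22779 = (3214219/103)*(1/22779) = 3214219/2346237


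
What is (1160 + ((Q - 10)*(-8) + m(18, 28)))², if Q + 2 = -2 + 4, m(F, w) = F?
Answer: 1582564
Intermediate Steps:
Q = 0 (Q = -2 + (-2 + 4) = -2 + 2 = 0)
(1160 + ((Q - 10)*(-8) + m(18, 28)))² = (1160 + ((0 - 10)*(-8) + 18))² = (1160 + (-10*(-8) + 18))² = (1160 + (80 + 18))² = (1160 + 98)² = 1258² = 1582564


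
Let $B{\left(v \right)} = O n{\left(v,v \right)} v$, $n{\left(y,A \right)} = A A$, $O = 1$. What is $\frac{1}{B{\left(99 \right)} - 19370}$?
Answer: $\frac{1}{950929} \approx 1.0516 \cdot 10^{-6}$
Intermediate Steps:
$n{\left(y,A \right)} = A^{2}$
$B{\left(v \right)} = v^{3}$ ($B{\left(v \right)} = 1 v^{2} v = v^{2} v = v^{3}$)
$\frac{1}{B{\left(99 \right)} - 19370} = \frac{1}{99^{3} - 19370} = \frac{1}{970299 - 19370} = \frac{1}{950929}$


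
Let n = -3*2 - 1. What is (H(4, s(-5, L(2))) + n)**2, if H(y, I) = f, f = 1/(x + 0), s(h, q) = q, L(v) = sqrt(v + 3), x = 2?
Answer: 169/4 ≈ 42.250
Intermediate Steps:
L(v) = sqrt(3 + v)
f = 1/2 (f = 1/(2 + 0) = 1/2 ≈ 0.50000)
H(y, I) = 1/2
n = -7 (n = -6 - 1 = -7)
(H(4, s(-5, L(2))) + n)**2 = (1/2 - 7)**2 = (-13/2)**2 = 169/4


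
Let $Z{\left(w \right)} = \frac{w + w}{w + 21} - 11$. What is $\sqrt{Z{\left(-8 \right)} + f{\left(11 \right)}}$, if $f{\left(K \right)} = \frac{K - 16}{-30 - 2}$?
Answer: $\frac{i \sqrt{130598}}{104} \approx 3.4748 i$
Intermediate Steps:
$f{\left(K \right)} = \frac{1}{2} - \frac{K}{32}$ ($f{\left(K \right)} = \frac{-16 + K}{-32} = \left(-16 + K\right) \left(- \frac{1}{32}\right) = \frac{1}{2} - \frac{K}{32}$)
$Z{\left(w \right)} = -11 + \frac{2 w}{21 + w}$ ($Z{\left(w \right)} = \frac{2 w}{21 + w} - 11 = -11 + \frac{2 w}{21 + w}$)
$\sqrt{Z{\left(-8 \right)} + f{\left(11 \right)}} = \sqrt{\frac{3 \left(-77 - -24\right)}{21 - 8} + \left(\frac{1}{2} - \frac{11}{32}\right)} = \sqrt{\frac{3 \left(-77 + 24\right)}{13} + \left(\frac{1}{2} - \frac{11}{32}\right)} = \sqrt{3 \cdot \frac{1}{13} \left(-53\right) + \frac{5}{32}} = \sqrt{- \frac{159}{13} + \frac{5}{32}} = \sqrt{- \frac{5023}{416}} = \frac{i \sqrt{130598}}{104}$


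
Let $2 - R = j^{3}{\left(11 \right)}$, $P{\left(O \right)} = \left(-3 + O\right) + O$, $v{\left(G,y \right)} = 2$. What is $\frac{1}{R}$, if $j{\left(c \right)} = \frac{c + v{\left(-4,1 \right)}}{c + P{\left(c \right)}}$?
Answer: $\frac{27000}{51803} \approx 0.5212$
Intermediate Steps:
$P{\left(O \right)} = -3 + 2 O$
$j{\left(c \right)} = \frac{2 + c}{-3 + 3 c}$ ($j{\left(c \right)} = \frac{c + 2}{c + \left(-3 + 2 c\right)} = \frac{2 + c}{-3 + 3 c}$)
$R = \frac{51803}{27000}$ ($R = 2 - \left(\frac{2 + 11}{3 \left(-1 + 11\right)}\right)^{3} = 2 - \left(\frac{1}{3} \cdot \frac{1}{10} \cdot 13\right)^{3} = 2 - \left(\frac{13}{30}\right)^{3} = 2 - \frac{2197}{27000} = \frac{51803}{27000} \approx 1.9186$)
$\frac{1}{R} = \frac{1}{\frac{51803}{27000}} = \frac{27000}{51803}$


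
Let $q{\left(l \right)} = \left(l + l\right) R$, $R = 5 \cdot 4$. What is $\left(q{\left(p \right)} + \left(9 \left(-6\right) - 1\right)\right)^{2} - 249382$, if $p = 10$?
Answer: $-130357$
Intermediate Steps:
$R = 20$
$q{\left(l \right)} = 40 l$ ($q{\left(l \right)} = \left(l + l\right) 20 = 2 l 20 = 40 l$)
$\left(q{\left(p \right)} + \left(9 \left(-6\right) - 1\right)\right)^{2} - 249382 = \left(40 \cdot 10 + \left(9 \left(-6\right) - 1\right)\right)^{2} - 249382 = \left(400 - 55\right)^{2} - 249382 = 345^{2} - 249382 = 119025 - 249382 = -130357$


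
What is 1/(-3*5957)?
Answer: -1/17871 ≈ -5.5957e-5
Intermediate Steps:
1/(-3*5957) = 1/(-17871) = -1/17871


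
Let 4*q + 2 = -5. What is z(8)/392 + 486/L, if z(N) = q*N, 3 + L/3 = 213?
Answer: 103/140 ≈ 0.73571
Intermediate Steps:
q = -7/4 (q = -½ + (¼)*(-5) = -½ - 5/4 = -7/4 ≈ -1.7500)
L = 630 (L = -9 + 3*213 = -9 + 639 = 630)
z(N) = -7*N/4
z(8)/392 + 486/L = -7/4*8/392 + 486/630 = -14*1/392 + 486*(1/630) = -1/28 + 27/35 = 103/140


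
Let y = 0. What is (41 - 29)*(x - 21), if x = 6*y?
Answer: -252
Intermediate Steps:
x = 0 (x = 6*0 = 0)
(41 - 29)*(x - 21) = (41 - 29)*(0 - 21) = 12*(-21) = -252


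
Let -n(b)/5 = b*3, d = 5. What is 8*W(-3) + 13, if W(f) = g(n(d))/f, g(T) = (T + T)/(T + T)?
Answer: 31/3 ≈ 10.333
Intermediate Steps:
n(b) = -15*b (n(b) = -5*b*3 = -15*b)
g(T) = 1 (g(T) = (2*T)/((2*T)) = (2*T)*(1/(2*T)) = 1)
W(f) = 1/f
8*W(-3) + 13 = 8/(-3) + 13 = 8*(-⅓) + 13 = -8/3 + 13 = 31/3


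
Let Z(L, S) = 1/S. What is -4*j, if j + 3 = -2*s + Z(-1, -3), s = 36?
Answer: 904/3 ≈ 301.33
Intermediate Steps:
j = -226/3 (j = -3 + (-2*36 + 1/(-3)) = -3 + (-72 - ⅓) = -3 - 217/3 = -226/3 ≈ -75.333)
-4*j = -4*(-226/3) = 904/3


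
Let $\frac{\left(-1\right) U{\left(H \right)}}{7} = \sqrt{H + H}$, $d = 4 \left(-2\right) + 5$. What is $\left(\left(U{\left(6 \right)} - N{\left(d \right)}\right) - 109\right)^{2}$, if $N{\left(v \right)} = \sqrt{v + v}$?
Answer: $\left(109 + 14 \sqrt{3} + i \sqrt{6}\right)^{2} \approx 17749.0 + 652.78 i$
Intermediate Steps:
$d = -3$ ($d = -8 + 5 = -3$)
$N{\left(v \right)} = \sqrt{2} \sqrt{v}$ ($N{\left(v \right)} = \sqrt{2 v} = \sqrt{2} \sqrt{v}$)
$U{\left(H \right)} = - 7 \sqrt{2} \sqrt{H}$ ($U{\left(H \right)} = - 7 \sqrt{H + H} = - 7 \sqrt{2 H} = - 7 \sqrt{2} \sqrt{H}$)
$\left(\left(U{\left(6 \right)} - N{\left(d \right)}\right) - 109\right)^{2} = \left(\left(- 7 \sqrt{2} \sqrt{6} - \sqrt{2} \sqrt{-3}\right) - 109\right)^{2} = \left(\left(- 14 \sqrt{3} - \sqrt{2} i \sqrt{3}\right) - 109\right)^{2} = \left(\left(- 14 \sqrt{3} - i \sqrt{6}\right) - 109\right)^{2} = \left(-109 - 14 \sqrt{3} - i \sqrt{6}\right)^{2}$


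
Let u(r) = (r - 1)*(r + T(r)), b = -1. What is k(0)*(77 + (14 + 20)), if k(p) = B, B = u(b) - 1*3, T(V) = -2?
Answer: 333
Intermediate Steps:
u(r) = (-1 + r)*(-2 + r) (u(r) = (r - 1)*(r - 2) = (-1 + r)*(-2 + r))
B = 3 (B = (2 + (-1)² - 3*(-1)) - 1*3 = (2 + 1 + 3) - 3 = 6 - 3 = 3)
k(p) = 3
k(0)*(77 + (14 + 20)) = 3*(77 + (14 + 20)) = 3*(77 + 34) = 3*111 = 333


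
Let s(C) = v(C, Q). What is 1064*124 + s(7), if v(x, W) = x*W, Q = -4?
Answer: 131908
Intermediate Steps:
v(x, W) = W*x
s(C) = -4*C
1064*124 + s(7) = 1064*124 - 4*7 = 131936 - 28 = 131908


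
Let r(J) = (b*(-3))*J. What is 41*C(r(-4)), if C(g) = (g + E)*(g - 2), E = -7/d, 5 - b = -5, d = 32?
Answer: 9272027/16 ≈ 5.7950e+5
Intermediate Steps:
b = 10 (b = 5 - 1*(-5) = 5 + 5 = 10)
r(J) = -30*J (r(J) = (10*(-3))*J = -30*J)
E = -7/32 ≈ -0.21875
C(g) = (-2 + g)*(-7/32 + g) (C(g) = (g - 7/32)*(g - 2) = (-7/32 + g)*(-2 + g) = (-2 + g)*(-7/32 + g))
41*C(r(-4)) = 41*(7/16 + (-30*(-4))² - (-1065)*(-4)/16) = 41*(7/16 + 120² - 71/32*120) = 41*(7/16 + 14400 - 1065/4) = 41*(226147/16) = 9272027/16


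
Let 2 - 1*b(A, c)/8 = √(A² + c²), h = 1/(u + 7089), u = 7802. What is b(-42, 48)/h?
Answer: 238256 - 714768*√113 ≈ -7.3598e+6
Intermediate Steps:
h = 1/14891 (h = 1/(7802 + 7089) = 1/14891 ≈ 6.7155e-5)
b(A, c) = 16 - 8*√(A² + c²)
b(-42, 48)/h = (16 - 8*√((-42)² + 48²))/(1/14891) = (16 - 8*√(1764 + 2304))*14891 = (16 - 48*√113)*14891 = 238256 - 714768*√113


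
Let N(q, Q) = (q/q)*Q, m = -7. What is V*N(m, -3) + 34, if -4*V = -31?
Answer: 43/4 ≈ 10.750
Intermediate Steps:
N(q, Q) = Q (N(q, Q) = 1*Q = Q)
V = 31/4 (V = -¼*(-31) = 31/4 ≈ 7.7500)
V*N(m, -3) + 34 = (31/4)*(-3) + 34 = -93/4 + 34 = 43/4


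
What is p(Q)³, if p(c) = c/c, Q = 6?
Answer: 1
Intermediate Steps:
p(c) = 1
p(Q)³ = 1³ = 1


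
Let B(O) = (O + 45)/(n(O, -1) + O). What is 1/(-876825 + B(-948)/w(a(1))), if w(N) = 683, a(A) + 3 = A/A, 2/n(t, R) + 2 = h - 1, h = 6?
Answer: -277298/243141818463 ≈ -1.1405e-6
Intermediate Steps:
n(t, R) = ⅔ (n(t, R) = 2/(-2 + (6 - 1)) = 2/(-2 + 5) = 2/3 = 2*(⅓) = ⅔)
a(A) = -2 (a(A) = -3 + A/A = -3 + 1 = -2)
B(O) = (45 + O)/(⅔ + O) (B(O) = (O + 45)/(⅔ + O) = (45 + O)/(⅔ + O))
1/(-876825 + B(-948)/w(a(1))) = 1/(-876825 + (3*(45 - 948)/(2 + 3*(-948)))/683) = 1/(-876825 + (3*(-903)/(2 - 2844))*(1/683)) = 1/(-876825 + (3*(-903)/(-2842))*(1/683)) = 1/(-876825 + (3*(-1/2842)*(-903))*(1/683)) = 1/(-876825 + (387/406)*(1/683)) = 1/(-876825 + 387/277298) = 1/(-243141818463/277298) = -277298/243141818463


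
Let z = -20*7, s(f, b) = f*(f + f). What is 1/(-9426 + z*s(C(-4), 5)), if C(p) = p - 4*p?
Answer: -1/49746 ≈ -2.0102e-5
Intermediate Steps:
C(p) = -3*p
s(f, b) = 2*f**2 (s(f, b) = f*(2*f) = 2*f**2)
z = -140
1/(-9426 + z*s(C(-4), 5)) = 1/(-9426 - 280*(-3*(-4))**2) = 1/(-9426 - 280*12**2) = 1/(-9426 - 280*144) = 1/(-9426 - 140*288) = 1/(-9426 - 40320) = 1/(-49746) = -1/49746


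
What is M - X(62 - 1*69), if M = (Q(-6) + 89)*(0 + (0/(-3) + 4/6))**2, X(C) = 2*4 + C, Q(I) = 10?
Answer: 43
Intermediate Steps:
X(C) = 8 + C
M = 44 (M = (10 + 89)*(0 + (0/(-3) + 4/6))**2 = 99*(0 + (0*(-1/3) + 4*(1/6)))**2 = 99*(0 + (0 + 2/3))**2 = 99*(0 + 2/3)**2 = 99*(2/3)**2 = 99*(4/9) = 44)
M - X(62 - 1*69) = 44 - (8 + (62 - 1*69)) = 44 - (8 + (62 - 69)) = 44 - (8 - 7) = 44 - 1*1 = 44 - 1 = 43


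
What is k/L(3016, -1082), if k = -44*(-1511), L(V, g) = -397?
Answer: -66484/397 ≈ -167.47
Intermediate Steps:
k = 66484
k/L(3016, -1082) = 66484/(-397) = 66484*(-1/397) = -66484/397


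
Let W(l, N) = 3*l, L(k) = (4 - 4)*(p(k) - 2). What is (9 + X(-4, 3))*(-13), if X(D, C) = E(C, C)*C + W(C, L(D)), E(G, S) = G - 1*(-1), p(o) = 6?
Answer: -390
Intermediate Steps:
E(G, S) = 1 + G (E(G, S) = G + 1 = 1 + G)
L(k) = 0 (L(k) = (4 - 4)*(6 - 2) = 0*4 = 0)
X(D, C) = 3*C + C*(1 + C) (X(D, C) = (1 + C)*C + 3*C = C*(1 + C) + 3*C = 3*C + C*(1 + C))
(9 + X(-4, 3))*(-13) = (9 + 3*(4 + 3))*(-13) = (9 + 3*7)*(-13) = (9 + 21)*(-13) = 30*(-13) = -390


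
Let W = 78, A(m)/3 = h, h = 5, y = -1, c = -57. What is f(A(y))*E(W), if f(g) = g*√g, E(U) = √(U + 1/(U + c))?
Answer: 15*√57365/7 ≈ 513.24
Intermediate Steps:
A(m) = 15 (A(m) = 3*5 = 15)
E(U) = √(U + 1/(-57 + U)) (E(U) = √(U + 1/(U - 57)) = √(U + 1/(-57 + U)))
f(g) = g^(3/2)
f(A(y))*E(W) = 15^(3/2)*√((1 + 78*(-57 + 78))/(-57 + 78)) = (15*√15)*√((1 + 78*21)/21) = (15*√15)*√((1 + 1638)/21) = (15*√15)*√((1/21)*1639) = (15*√15)*√(1639/21) = (15*√15)*(√34419/21) = 15*√57365/7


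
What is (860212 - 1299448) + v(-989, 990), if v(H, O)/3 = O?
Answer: -436266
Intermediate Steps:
v(H, O) = 3*O
(860212 - 1299448) + v(-989, 990) = (860212 - 1299448) + 3*990 = -439236 + 2970 = -436266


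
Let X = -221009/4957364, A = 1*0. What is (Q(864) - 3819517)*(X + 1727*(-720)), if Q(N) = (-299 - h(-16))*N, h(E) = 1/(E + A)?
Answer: 25136307074735635031/4957364 ≈ 5.0705e+12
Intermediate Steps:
A = 0
h(E) = 1/E (h(E) = 1/(E + 0) = 1/E)
X = -221009/4957364 (X = -221009*1/4957364 = -221009/4957364 ≈ -0.044582)
Q(N) = -4783*N/16 (Q(N) = (-299 - 1/(-16))*N = (-299 - 1*(-1/16))*N = (-299 + 1/16)*N = -4783*N/16)
(Q(864) - 3819517)*(X + 1727*(-720)) = (-4783/16*864 - 3819517)*(-221009/4957364 + 1727*(-720)) = (-258282 - 3819517)*(-221009/4957364 - 1243440) = -4077799*(-6164184913169/4957364) = 25136307074735635031/4957364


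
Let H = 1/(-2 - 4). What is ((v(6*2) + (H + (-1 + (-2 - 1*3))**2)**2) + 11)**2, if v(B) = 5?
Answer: 2190333601/1296 ≈ 1.6901e+6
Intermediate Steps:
H = -1/6 (H = 1/(-6) = -1/6 ≈ -0.16667)
((v(6*2) + (H + (-1 + (-2 - 1*3))**2)**2) + 11)**2 = ((5 + (-1/6 + (-1 + (-2 - 1*3))**2)**2) + 11)**2 = ((5 + (-1/6 + (-1 + (-2 - 3))**2)**2) + 11)**2 = ((5 + (-1/6 + (-1 - 5)**2)**2) + 11)**2 = ((5 + (-1/6 + (-6)**2)**2) + 11)**2 = ((5 + (-1/6 + 36)**2) + 11)**2 = ((5 + (215/6)**2) + 11)**2 = ((5 + 46225/36) + 11)**2 = (46405/36 + 11)**2 = (46801/36)**2 = 2190333601/1296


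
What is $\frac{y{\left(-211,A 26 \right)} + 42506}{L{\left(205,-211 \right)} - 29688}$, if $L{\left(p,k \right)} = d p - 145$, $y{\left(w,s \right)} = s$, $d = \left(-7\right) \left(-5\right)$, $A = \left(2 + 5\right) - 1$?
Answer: $- \frac{21331}{11329} \approx -1.8829$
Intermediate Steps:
$A = 6$ ($A = 7 - 1 = 6$)
$d = 35$
$L{\left(p,k \right)} = -145 + 35 p$ ($L{\left(p,k \right)} = 35 p - 145 = -145 + 35 p$)
$\frac{y{\left(-211,A 26 \right)} + 42506}{L{\left(205,-211 \right)} - 29688} = \frac{6 \cdot 26 + 42506}{\left(-145 + 35 \cdot 205\right) - 29688} = \frac{156 + 42506}{\left(-145 + 7175\right) - 29688} = \frac{42662}{7030 - 29688} = \frac{42662}{-22658} = 42662 \left(- \frac{1}{22658}\right) = - \frac{21331}{11329}$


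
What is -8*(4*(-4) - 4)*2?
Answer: 320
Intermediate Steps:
-8*(4*(-4) - 4)*2 = -8*(-16 - 4)*2 = -8*(-20)*2 = 160*2 = 320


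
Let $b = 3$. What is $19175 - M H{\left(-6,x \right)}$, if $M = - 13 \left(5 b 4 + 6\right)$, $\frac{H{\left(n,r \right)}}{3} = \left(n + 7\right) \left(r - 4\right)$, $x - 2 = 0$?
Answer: $14027$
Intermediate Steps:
$x = 2$ ($x = 2 + 0 = 2$)
$H{\left(n,r \right)} = 3 \left(-4 + r\right) \left(7 + n\right)$ ($H{\left(n,r \right)} = 3 \left(n + 7\right) \left(r - 4\right) = 3 \left(7 + n\right) \left(-4 + r\right) = 3 \left(-4 + r\right) \left(7 + n\right)$)
$M = -858$ ($M = - 13 \left(5 \cdot 3 \cdot 4 + 6\right) = - 13 \left(15 \cdot 4 + 6\right) = - 13 \left(60 + 6\right) = \left(-13\right) 66 = -858$)
$19175 - M H{\left(-6,x \right)} = 19175 - - 858 \left(-84 - -72 + 21 \cdot 2 + 3 \left(-6\right) 2\right) = 19175 - - 858 \left(-84 + 72 + 42 - 36\right) = 19175 - \left(-858\right) \left(-6\right) = 19175 - 5148 = 14027$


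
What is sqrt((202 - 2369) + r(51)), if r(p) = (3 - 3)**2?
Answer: I*sqrt(2167) ≈ 46.551*I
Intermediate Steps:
r(p) = 0 (r(p) = 0**2 = 0)
sqrt((202 - 2369) + r(51)) = sqrt((202 - 2369) + 0) = sqrt(-2167 + 0) = sqrt(-2167) = I*sqrt(2167)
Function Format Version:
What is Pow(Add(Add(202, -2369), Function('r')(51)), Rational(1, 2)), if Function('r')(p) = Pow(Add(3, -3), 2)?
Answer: Mul(I, Pow(2167, Rational(1, 2))) ≈ Mul(46.551, I)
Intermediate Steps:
Function('r')(p) = 0 (Function('r')(p) = Pow(0, 2) = 0)
Pow(Add(Add(202, -2369), Function('r')(51)), Rational(1, 2)) = Pow(Add(Add(202, -2369), 0), Rational(1, 2)) = Pow(Add(-2167, 0), Rational(1, 2)) = Pow(-2167, Rational(1, 2)) = Mul(I, Pow(2167, Rational(1, 2)))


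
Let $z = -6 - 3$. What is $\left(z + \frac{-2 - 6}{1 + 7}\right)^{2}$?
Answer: $100$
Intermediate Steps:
$z = -9$
$\left(z + \frac{-2 - 6}{1 + 7}\right)^{2} = \left(-9 + \frac{-2 - 6}{1 + 7}\right)^{2} = \left(-9 - \frac{8}{8}\right)^{2} = \left(-9 - 1\right)^{2} = \left(-10\right)^{2} = 100$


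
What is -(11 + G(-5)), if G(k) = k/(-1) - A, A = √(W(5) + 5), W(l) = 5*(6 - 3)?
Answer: -16 + 2*√5 ≈ -11.528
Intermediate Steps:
W(l) = 15 (W(l) = 5*3 = 15)
A = 2*√5 (A = √(15 + 5) = √20 = 2*√5 ≈ 4.4721)
G(k) = -k - 2*√5 (G(k) = k/(-1) - 2*√5 = k*(-1) - 2*√5 = -k - 2*√5)
-(11 + G(-5)) = -(11 + (-1*(-5) - 2*√5)) = -(11 + (5 - 2*√5)) = -(16 - 2*√5) = -16 + 2*√5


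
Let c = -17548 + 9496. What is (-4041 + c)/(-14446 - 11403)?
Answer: 12093/25849 ≈ 0.46783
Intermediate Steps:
c = -8052
(-4041 + c)/(-14446 - 11403) = (-4041 - 8052)/(-14446 - 11403) = -12093/(-25849) = -12093*(-1/25849) = 12093/25849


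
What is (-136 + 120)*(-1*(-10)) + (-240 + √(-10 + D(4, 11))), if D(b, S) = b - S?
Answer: -400 + I*√17 ≈ -400.0 + 4.1231*I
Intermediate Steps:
(-136 + 120)*(-1*(-10)) + (-240 + √(-10 + D(4, 11))) = (-136 + 120)*(-1*(-10)) + (-240 + √(-10 + (4 - 1*11))) = -16*10 + (-240 + √(-10 + (4 - 11))) = -160 + (-240 + √(-10 - 7)) = -160 + (-240 + √(-17)) = -160 + (-240 + I*√17) = -400 + I*√17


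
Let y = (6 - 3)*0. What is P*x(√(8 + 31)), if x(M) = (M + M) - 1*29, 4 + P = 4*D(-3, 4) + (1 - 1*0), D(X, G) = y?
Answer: 87 - 6*√39 ≈ 49.530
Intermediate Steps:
y = 0 (y = 3*0 = 0)
D(X, G) = 0
P = -3 (P = -4 + (4*0 + (1 - 1*0)) = -4 + (0 + (1 + 0)) = -4 + (0 + 1) = -4 + 1 = -3)
x(M) = -29 + 2*M (x(M) = 2*M - 29 = -29 + 2*M)
P*x(√(8 + 31)) = -3*(-29 + 2*√(8 + 31)) = -3*(-29 + 2*√39) = 87 - 6*√39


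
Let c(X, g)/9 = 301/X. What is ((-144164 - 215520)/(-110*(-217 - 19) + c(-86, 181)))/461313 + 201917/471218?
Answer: 371537056457521/867124788054426 ≈ 0.42847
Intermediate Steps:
c(X, g) = 2709/X (c(X, g) = 9*(301/X) = 2709/X)
((-144164 - 215520)/(-110*(-217 - 19) + c(-86, 181)))/461313 + 201917/471218 = ((-144164 - 215520)/(-110*(-217 - 19) + 2709/(-86)))/461313 + 201917/471218 = -359684/(-110*(-236) + 2709*(-1/86))*(1/461313) + 201917*(1/471218) = -359684/(25960 - 63/2)*(1/461313) + 201917/471218 = -359684/51857/2*(1/461313) + 201917/471218 = -359684*2/51857*(1/461313) + 201917/471218 = -55336/3989*1/461313 + 201917/471218 = -55336/1840177557 + 201917/471218 = 371537056457521/867124788054426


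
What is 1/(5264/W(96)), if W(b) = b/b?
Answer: 1/5264 ≈ 0.00018997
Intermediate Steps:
W(b) = 1
1/(5264/W(96)) = 1/(5264/1) = 1/(5264*1) = 1/5264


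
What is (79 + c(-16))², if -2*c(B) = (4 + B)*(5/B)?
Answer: 380689/64 ≈ 5948.3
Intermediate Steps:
c(B) = -5*(4 + B)/(2*B) (c(B) = -(4 + B)*5/B/2 = -5*(4 + B)/(2*B))
(79 + c(-16))² = (79 + (-5/2 - 10/(-16)))² = (79 + (-5/2 - 10*(-1/16)))² = (79 + (-5/2 + 5/8))² = (79 - 15/8)² = (617/8)² = 380689/64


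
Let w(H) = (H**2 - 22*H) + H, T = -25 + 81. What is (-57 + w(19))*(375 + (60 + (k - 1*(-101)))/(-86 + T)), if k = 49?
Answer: -34960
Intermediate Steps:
T = 56
w(H) = H**2 - 21*H
(-57 + w(19))*(375 + (60 + (k - 1*(-101)))/(-86 + T)) = (-57 + 19*(-21 + 19))*(375 + (60 + (49 - 1*(-101)))/(-86 + 56)) = (-57 + 19*(-2))*(375 + (60 + (49 + 101))/(-30)) = (-57 - 38)*(375 + (60 + 150)*(-1/30)) = -95*(375 + 210*(-1/30)) = -95*(375 - 7) = -95*368 = -34960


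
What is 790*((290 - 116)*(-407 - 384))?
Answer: -108730860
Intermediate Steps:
790*((290 - 116)*(-407 - 384)) = 790*(174*(-791)) = 790*(-137634) = -108730860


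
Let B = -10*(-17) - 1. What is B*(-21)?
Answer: -3549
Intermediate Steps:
B = 169 (B = 170 - 1 = 169)
B*(-21) = 169*(-21) = -3549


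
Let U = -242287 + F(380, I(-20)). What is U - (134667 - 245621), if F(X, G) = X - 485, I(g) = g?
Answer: -131438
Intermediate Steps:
F(X, G) = -485 + X
U = -242392 (U = -242287 + (-485 + 380) = -242287 - 105 = -242392)
U - (134667 - 245621) = -242392 - (134667 - 245621) = -242392 - 1*(-110954) = -242392 + 110954 = -131438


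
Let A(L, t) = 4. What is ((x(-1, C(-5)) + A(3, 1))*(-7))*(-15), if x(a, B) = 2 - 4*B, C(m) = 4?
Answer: -1050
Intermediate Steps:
((x(-1, C(-5)) + A(3, 1))*(-7))*(-15) = (((2 - 4*4) + 4)*(-7))*(-15) = (((2 - 16) + 4)*(-7))*(-15) = ((-14 + 4)*(-7))*(-15) = -10*(-7)*(-15) = 70*(-15) = -1050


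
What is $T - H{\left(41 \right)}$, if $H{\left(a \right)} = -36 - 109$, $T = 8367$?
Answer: $8512$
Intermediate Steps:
$H{\left(a \right)} = -145$ ($H{\left(a \right)} = -36 - 109 = -145$)
$T - H{\left(41 \right)} = 8367 - -145 = 8367 + 145 = 8512$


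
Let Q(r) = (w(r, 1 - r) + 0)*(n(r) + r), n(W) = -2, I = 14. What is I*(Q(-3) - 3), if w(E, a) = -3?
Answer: 168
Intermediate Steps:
Q(r) = 6 - 3*r (Q(r) = (-3 + 0)*(-2 + r) = -3*(-2 + r) = 6 - 3*r)
I*(Q(-3) - 3) = 14*((6 - 3*(-3)) - 3) = 14*((6 + 9) - 3) = 14*(15 - 3) = 14*12 = 168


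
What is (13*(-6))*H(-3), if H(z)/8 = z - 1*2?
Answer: 3120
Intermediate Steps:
H(z) = -16 + 8*z (H(z) = 8*(z - 1*2) = 8*(z - 2) = 8*(-2 + z) = -16 + 8*z)
(13*(-6))*H(-3) = (13*(-6))*(-16 + 8*(-3)) = -78*(-16 - 24) = -78*(-40) = 3120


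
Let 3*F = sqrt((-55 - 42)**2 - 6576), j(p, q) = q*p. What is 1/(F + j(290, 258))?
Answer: 673380/50382288767 - 3*sqrt(2833)/50382288767 ≈ 1.3362e-5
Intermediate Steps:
j(p, q) = p*q
F = sqrt(2833)/3 (F = sqrt((-55 - 42)**2 - 6576)/3 = sqrt((-97)**2 - 6576)/3 = sqrt(9409 - 6576)/3 = sqrt(2833)/3 ≈ 17.742)
1/(F + j(290, 258)) = 1/(sqrt(2833)/3 + 290*258) = 1/(sqrt(2833)/3 + 74820) = 1/(74820 + sqrt(2833)/3)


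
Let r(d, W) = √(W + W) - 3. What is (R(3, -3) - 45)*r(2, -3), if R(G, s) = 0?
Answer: 135 - 45*I*√6 ≈ 135.0 - 110.23*I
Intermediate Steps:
r(d, W) = -3 + √2*√W (r(d, W) = √(2*W) - 3 = √2*√W - 3 = -3 + √2*√W)
(R(3, -3) - 45)*r(2, -3) = (0 - 45)*(-3 + √2*√(-3)) = -45*(-3 + √2*(I*√3)) = -45*(-3 + I*√6) = 135 - 45*I*√6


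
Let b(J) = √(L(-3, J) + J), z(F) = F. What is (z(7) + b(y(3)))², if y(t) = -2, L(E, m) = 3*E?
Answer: (7 + I*√11)² ≈ 38.0 + 46.433*I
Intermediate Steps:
b(J) = √(-9 + J) (b(J) = √(3*(-3) + J) = √(-9 + J))
(z(7) + b(y(3)))² = (7 + √(-9 - 2))² = (7 + √(-11))² = (7 + I*√11)²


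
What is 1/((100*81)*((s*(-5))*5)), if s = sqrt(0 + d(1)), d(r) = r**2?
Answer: -1/202500 ≈ -4.9383e-6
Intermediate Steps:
s = 1 (s = sqrt(0 + 1**2) = sqrt(0 + 1) = sqrt(1) = 1)
1/((100*81)*((s*(-5))*5)) = 1/((100*81)*((1*(-5))*5)) = 1/(8100*(-5*5)) = 1/(8100*(-25)) = 1/(-202500) = -1/202500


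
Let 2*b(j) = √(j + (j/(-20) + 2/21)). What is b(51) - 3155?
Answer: -3155 + √2140845/420 ≈ -3151.5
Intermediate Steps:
b(j) = √(2/21 + 19*j/20)/2 (b(j) = √(j + (j/(-20) + 2/21))/2 = √(j + (j*(-1/20) + 2*(1/21)))/2 = √(j + (-j/20 + 2/21))/2 = √(j + (2/21 - j/20))/2 = √(2/21 + 19*j/20)/2)
b(51) - 3155 = √(4200 + 41895*51)/420 - 3155 = √(4200 + 2136645)/420 - 3155 = √2140845/420 - 3155 = -3155 + √2140845/420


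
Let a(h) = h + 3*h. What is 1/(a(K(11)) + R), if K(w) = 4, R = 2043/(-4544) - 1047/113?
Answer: 513472/3227125 ≈ 0.15911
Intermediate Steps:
R = -4988427/513472 (R = 2043*(-1/4544) - 1047*1/113 = -2043/4544 - 1047/113 = -4988427/513472 ≈ -9.7151)
a(h) = 4*h
1/(a(K(11)) + R) = 1/(4*4 - 4988427/513472) = 1/(16 - 4988427/513472) = 1/(3227125/513472) = 513472/3227125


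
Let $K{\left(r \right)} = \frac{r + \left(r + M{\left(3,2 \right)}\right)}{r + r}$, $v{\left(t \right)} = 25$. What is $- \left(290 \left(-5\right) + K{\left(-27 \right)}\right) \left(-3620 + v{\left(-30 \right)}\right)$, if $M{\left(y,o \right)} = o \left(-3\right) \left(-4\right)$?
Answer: $- \frac{46896775}{9} \approx -5.2108 \cdot 10^{6}$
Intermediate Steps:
$M{\left(y,o \right)} = 12 o$ ($M{\left(y,o \right)} = - 3 o \left(-4\right) = 12 o$)
$K{\left(r \right)} = \frac{24 + 2 r}{2 r}$ ($K{\left(r \right)} = \frac{r + \left(r + 12 \cdot 2\right)}{r + r} = \frac{r + \left(r + 24\right)}{2 r} = \left(r + \left(24 + r\right)\right) \frac{1}{2 r} = \left(24 + 2 r\right) \frac{1}{2 r} = \frac{24 + 2 r}{2 r}$)
$- \left(290 \left(-5\right) + K{\left(-27 \right)}\right) \left(-3620 + v{\left(-30 \right)}\right) = - \left(290 \left(-5\right) + \frac{12 - 27}{-27}\right) \left(-3620 + 25\right) = - \left(-1450 - - \frac{5}{9}\right) \left(-3595\right) = - \left(-1450 + \frac{5}{9}\right) \left(-3595\right) = - \frac{\left(-13045\right) \left(-3595\right)}{9} = \left(-1\right) \frac{46896775}{9} = - \frac{46896775}{9}$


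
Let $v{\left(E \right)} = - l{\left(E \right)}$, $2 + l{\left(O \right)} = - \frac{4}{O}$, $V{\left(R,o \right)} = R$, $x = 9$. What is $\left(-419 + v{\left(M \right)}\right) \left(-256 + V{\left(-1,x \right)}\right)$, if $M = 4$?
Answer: $106912$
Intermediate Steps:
$l{\left(O \right)} = -2 - \frac{4}{O}$
$v{\left(E \right)} = 2 + \frac{4}{E}$ ($v{\left(E \right)} = - (-2 - \frac{4}{E}) = 2 + \frac{4}{E}$)
$\left(-419 + v{\left(M \right)}\right) \left(-256 + V{\left(-1,x \right)}\right) = \left(-419 + \left(2 + \frac{4}{4}\right)\right) \left(-256 - 1\right) = \left(-419 + \left(2 + 4 \cdot \frac{1}{4}\right)\right) \left(-257\right) = \left(-419 + \left(2 + 1\right)\right) \left(-257\right) = \left(-419 + 3\right) \left(-257\right) = \left(-416\right) \left(-257\right) = 106912$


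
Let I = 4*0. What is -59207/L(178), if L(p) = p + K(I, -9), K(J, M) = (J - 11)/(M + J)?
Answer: -532863/1613 ≈ -330.36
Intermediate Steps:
I = 0
K(J, M) = (-11 + J)/(J + M)
L(p) = 11/9 + p (L(p) = p + (-11 + 0)/(0 - 9) = p - 11/(-9) = p - ⅑*(-11) = p + 11/9 = 11/9 + p)
-59207/L(178) = -59207/(11/9 + 178) = -59207/1613/9 = -59207*9/1613 = -532863/1613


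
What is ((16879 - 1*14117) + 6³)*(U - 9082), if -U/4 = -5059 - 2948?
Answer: 68333188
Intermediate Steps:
U = 32028 (U = -4*(-5059 - 2948) = -4*(-8007) = 32028)
((16879 - 1*14117) + 6³)*(U - 9082) = ((16879 - 1*14117) + 6³)*(32028 - 9082) = ((16879 - 14117) + 216)*22946 = (2762 + 216)*22946 = 2978*22946 = 68333188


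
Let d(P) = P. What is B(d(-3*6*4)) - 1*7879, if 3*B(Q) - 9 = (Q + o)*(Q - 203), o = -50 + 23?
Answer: 1199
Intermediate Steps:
o = -27
B(Q) = 3 + (-203 + Q)*(-27 + Q)/3 (B(Q) = 3 + ((Q - 27)*(Q - 203))/3 = 3 + ((-27 + Q)*(-203 + Q))/3 = 3 + ((-203 + Q)*(-27 + Q))/3 = 3 + (-203 + Q)*(-27 + Q)/3)
B(d(-3*6*4)) - 1*7879 = (1830 - 230*(-3*6)*4/3 + (-3*6*4)**2/3) - 1*7879 = (1830 - (-1380)*4 + (-18*4)**2/3) - 7879 = (1830 - 230/3*(-72) + (1/3)*(-72)**2) - 7879 = (1830 + 5520 + (1/3)*5184) - 7879 = (1830 + 5520 + 1728) - 7879 = 9078 - 7879 = 1199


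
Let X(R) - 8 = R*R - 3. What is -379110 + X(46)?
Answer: -376989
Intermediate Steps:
X(R) = 5 + R² (X(R) = 8 + (R*R - 3) = 8 + (R² - 3) = 8 + (-3 + R²) = 5 + R²)
-379110 + X(46) = -379110 + (5 + 46²) = -379110 + (5 + 2116) = -379110 + 2121 = -376989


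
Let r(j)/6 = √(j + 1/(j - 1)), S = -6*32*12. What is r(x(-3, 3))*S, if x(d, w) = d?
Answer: -6912*I*√13 ≈ -24922.0*I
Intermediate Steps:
S = -2304 (S = -192*12 = -2304)
r(j) = 6*√(j + 1/(-1 + j)) (r(j) = 6*√(j + 1/(j - 1)) = 6*√(j + 1/(-1 + j)))
r(x(-3, 3))*S = (6*√((1 - 3*(-1 - 3))/(-1 - 3)))*(-2304) = (6*√((1 - 3*(-4))/(-4)))*(-2304) = (6*√(-(1 + 12)/4))*(-2304) = (6*√(-¼*13))*(-2304) = (6*√(-13/4))*(-2304) = (6*(I*√13/2))*(-2304) = (3*I*√13)*(-2304) = -6912*I*√13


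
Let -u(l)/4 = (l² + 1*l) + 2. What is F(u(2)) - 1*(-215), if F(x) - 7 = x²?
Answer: 1246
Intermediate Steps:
u(l) = -8 - 4*l - 4*l² (u(l) = -4*((l² + 1*l) + 2) = -4*((l² + l) + 2) = -4*((l + l²) + 2) = -4*(2 + l + l²) = -8 - 4*l - 4*l²)
F(x) = 7 + x²
F(u(2)) - 1*(-215) = (7 + (-8 - 4*2 - 4*2²)²) - 1*(-215) = (7 + (-8 - 8 - 4*4)²) + 215 = (7 + (-8 - 8 - 16)²) + 215 = (7 + (-32)²) + 215 = (7 + 1024) + 215 = 1031 + 215 = 1246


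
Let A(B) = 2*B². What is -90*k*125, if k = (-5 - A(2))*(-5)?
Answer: -731250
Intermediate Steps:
k = 65 (k = (-5 - 2*2²)*(-5) = (-5 - 2*4)*(-5) = (-5 - 1*8)*(-5) = (-5 - 8)*(-5) = -13*(-5) = 65)
-90*k*125 = -90*65*125 = -5850*125 = -731250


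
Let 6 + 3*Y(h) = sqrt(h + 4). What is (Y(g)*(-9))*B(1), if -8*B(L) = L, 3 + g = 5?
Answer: -9/4 + 3*sqrt(6)/8 ≈ -1.3314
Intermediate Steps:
g = 2 (g = -3 + 5 = 2)
Y(h) = -2 + sqrt(4 + h)/3 (Y(h) = -2 + sqrt(h + 4)/3 = -2 + sqrt(4 + h)/3)
B(L) = -L/8
(Y(g)*(-9))*B(1) = ((-2 + sqrt(4 + 2)/3)*(-9))*(-1/8*1) = ((-2 + sqrt(6)/3)*(-9))*(-1/8) = (18 - 3*sqrt(6))*(-1/8) = -9/4 + 3*sqrt(6)/8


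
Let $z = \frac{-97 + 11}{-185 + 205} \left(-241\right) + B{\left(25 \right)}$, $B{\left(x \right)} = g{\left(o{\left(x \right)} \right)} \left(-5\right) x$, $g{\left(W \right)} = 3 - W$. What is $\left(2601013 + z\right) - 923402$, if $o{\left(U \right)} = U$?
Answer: $\frac{16813973}{10} \approx 1.6814 \cdot 10^{6}$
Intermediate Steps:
$B{\left(x \right)} = x \left(-15 + 5 x\right)$ ($B{\left(x \right)} = \left(3 - x\right) \left(-5\right) x = \left(-15 + 5 x\right) x = x \left(-15 + 5 x\right)$)
$z = \frac{37863}{10}$ ($z = \frac{-97 + 11}{-185 + 205} \left(-241\right) + 5 \cdot 25 \left(-3 + 25\right) = - \frac{86}{20} \left(-241\right) + 5 \cdot 25 \cdot 22 = \left(-86\right) \frac{1}{20} \left(-241\right) + 2750 = \left(- \frac{43}{10}\right) \left(-241\right) + 2750 = \frac{10363}{10} + 2750 = \frac{37863}{10} \approx 3786.3$)
$\left(2601013 + z\right) - 923402 = \left(2601013 + \frac{37863}{10}\right) - 923402 = \frac{26047993}{10} - 923402 = \frac{16813973}{10}$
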